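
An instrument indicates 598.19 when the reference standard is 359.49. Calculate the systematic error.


Systematic error = measured - true
= 598.19 - 359.49
= 238.7000

238.7000


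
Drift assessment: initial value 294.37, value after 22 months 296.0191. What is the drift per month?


rate = (v2 - v1) / months
= (296.0191 - 294.37) / 22
= 1.6491 / 22
= 0.0750

0.0750


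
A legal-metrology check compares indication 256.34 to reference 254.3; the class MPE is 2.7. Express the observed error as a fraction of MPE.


e = indication - reference = 256.34 - 254.3 = 2.0400
|e| = 2.0400
ratio = |e| / MPE = 2.0400 / 2.7
ratio = 0.7556

0.7556


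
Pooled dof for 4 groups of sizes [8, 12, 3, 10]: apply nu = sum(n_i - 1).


nu = sum_i (n_i - 1)
nu = ((8 - 1) + (12 - 1) + (3 - 1) + (10 - 1))
nu = 7 + 11 + 2 + 9
nu = 29

29


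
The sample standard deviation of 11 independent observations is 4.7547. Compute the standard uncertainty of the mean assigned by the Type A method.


u_A = s / sqrt(n)
u_A = 4.7547 / sqrt(11)
u_A = 4.7547 / 3.3166248
u_A = 1.4336

1.4336


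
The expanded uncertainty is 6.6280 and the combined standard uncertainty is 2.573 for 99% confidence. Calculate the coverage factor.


k = U / uc
k = 6.6280 / 2.573
k = 2.576

2.576


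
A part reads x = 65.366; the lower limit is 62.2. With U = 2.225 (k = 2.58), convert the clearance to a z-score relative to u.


u = U / k = 2.225 / 2.58 = 0.8624031
margin = |LSL - x| = |62.2 - 65.366| = 3.166
z = margin / u = 3.166 / 0.8624031
z = 3.6711

3.6711


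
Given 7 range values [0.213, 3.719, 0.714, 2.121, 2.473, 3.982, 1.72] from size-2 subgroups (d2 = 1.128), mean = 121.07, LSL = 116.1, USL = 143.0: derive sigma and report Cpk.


R_bar = (0.213 + 3.719 + 0.714 + 2.121 + 2.473 + 3.982 + 1.72) / 7 = 2.1345714
sigma = R_bar / d2 = 2.1345714 / 1.128 = 1.8923505
Cp = (USL - LSL)/(6*sigma) = (143.0 - 116.1)/(6*1.8923505) = 2.3692
Cpu = (143.0 - 121.07)/(3*1.8923505) = 3.8629
Cpl = (121.07 - 116.1)/(3*1.8923505) = 0.8755
Cpk = min(Cpu, Cpl) = 0.8755

0.8755


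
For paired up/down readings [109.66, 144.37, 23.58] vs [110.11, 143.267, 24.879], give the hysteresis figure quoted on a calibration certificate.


|109.66 - 110.11| = 0.4500
|144.37 - 143.267| = 1.1030
|23.58 - 24.879| = 1.2990
hysteresis = max(diffs) = 1.2990

1.2990


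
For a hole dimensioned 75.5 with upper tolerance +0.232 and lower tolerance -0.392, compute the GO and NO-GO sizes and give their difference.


GO = nominal - lower_tol (smallest hole = maximum material condition)
GO = 75.5 - 0.392 = 75.108
NO-GO = nominal + upper_tol (largest hole = least material condition)
NO-GO = 75.5 + 0.232 = 75.732
spread = NO-GO - GO = 75.732 - 75.108 = 0.6240

0.6240


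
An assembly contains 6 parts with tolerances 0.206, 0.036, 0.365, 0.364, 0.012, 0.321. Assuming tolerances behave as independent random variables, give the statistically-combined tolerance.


RSS = sqrt(0.206^2 + 0.036^2 + 0.365^2 + 0.364^2 + 0.012^2 + 0.321^2)
= sqrt(0.412638)
= 0.6424

0.6424


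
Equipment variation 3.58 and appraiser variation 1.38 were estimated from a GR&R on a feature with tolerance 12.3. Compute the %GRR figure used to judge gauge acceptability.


GRR = sqrt(EV^2 + AV^2) = sqrt(3.58^2 + 1.38^2) = 3.8367695
%GRR = GRR / tol * 100 = 3.8367695 / 12.3 * 100
%GRR = 31.1932

31.1932


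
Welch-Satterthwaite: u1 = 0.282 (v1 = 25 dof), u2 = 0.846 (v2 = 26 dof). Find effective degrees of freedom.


uc = sqrt(u1^2 + u2^2) = sqrt(0.282^2 + 0.846^2) = 0.8917623
v_eff = uc^4 / (u1^4/v1 + u2^4/v2)
= 0.8917623^4 / (0.282^4/25 + 0.846^4/26)
= 0.63240666 / 0.019954862
v_eff = 31.6919

31.6919


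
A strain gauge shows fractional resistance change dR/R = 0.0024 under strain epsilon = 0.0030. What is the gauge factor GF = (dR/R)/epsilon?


GF = (dR/R) / epsilon
= 0.0024 / 0.0030
= 0.8000

0.8000


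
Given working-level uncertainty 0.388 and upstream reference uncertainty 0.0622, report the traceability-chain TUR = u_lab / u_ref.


TUR = u_lab / u_ref
= 0.388 / 0.0622
= 6.2379

6.2379


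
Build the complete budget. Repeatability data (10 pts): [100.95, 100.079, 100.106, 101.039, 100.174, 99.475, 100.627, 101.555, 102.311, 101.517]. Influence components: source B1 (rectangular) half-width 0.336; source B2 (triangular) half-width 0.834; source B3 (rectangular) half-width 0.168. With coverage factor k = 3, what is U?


mean = (100.95 + 100.079 + 100.106 + 101.039 + 100.174 + 99.475 + 100.627 + 101.555 + 102.311 + 101.517) / 10 = 100.7833
s = sqrt(sum((x - mean)^2)/(n-1)) = 0.85783799
u_A = s / sqrt(n) = 0.85783799 / sqrt(10) = 0.27127219
u_B1 = 0.336 / sqrt(3) = 0.19398969
u_B2 = 0.834 / sqrt(6) = 0.34047907
u_B3 = 0.168 / sqrt(3) = 0.096994845
uc = sqrt(0.27127219^2 + 0.19398969^2 + 0.34047907^2 + 0.096994845^2) = 0.48636879
U = k * uc = 3 * 0.48636879
U = 1.4591

1.4591


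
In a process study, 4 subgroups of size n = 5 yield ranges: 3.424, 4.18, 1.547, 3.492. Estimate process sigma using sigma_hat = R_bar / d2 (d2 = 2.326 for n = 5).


R_bar = (3.424 + 4.18 + 1.547 + 3.492) / 4
R_bar = 12.643 / 4 = 3.16075
sigma_hat = R_bar / d2 = 3.16075 / 2.326 = 1.3589

1.3589


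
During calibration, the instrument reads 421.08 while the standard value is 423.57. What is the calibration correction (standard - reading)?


Correction = standard - reading
= 423.57 - 421.08
= 2.4900

2.4900


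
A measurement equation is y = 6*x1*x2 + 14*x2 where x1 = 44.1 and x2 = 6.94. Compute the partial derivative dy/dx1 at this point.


y = 6*x1*x2 + 14*x2
dy/dx1 = 6*x2
Evaluate at x2 = 6.94: c1 = 6 * 6.94
c1 = 41.6400

41.6400


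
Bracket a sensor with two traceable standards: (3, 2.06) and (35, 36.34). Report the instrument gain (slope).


slope = (y2 - y1) / (x2 - x1)
= (36.34 - 2.06) / (35 - 3)
= 34.2800 / 32
= 1.0713

1.0713


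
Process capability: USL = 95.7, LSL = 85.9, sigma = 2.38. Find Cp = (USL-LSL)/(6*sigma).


Cp = (USL - LSL) / (6 * sigma)
= (95.7 - 85.9) / (6 * 2.38)
= 9.8000 / 14.2800
= 0.6863

0.6863


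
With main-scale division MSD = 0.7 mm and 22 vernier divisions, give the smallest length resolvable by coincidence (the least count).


LC = MSD / n_div
= 0.7 / 22
= 0.0318

0.0318


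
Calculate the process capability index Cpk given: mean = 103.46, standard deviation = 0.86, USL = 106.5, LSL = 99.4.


Cpu = (USL - mean) / (3*sigma) = (106.5 - 103.46) / (3*0.86) = 1.1783
Cpl = (mean - LSL) / (3*sigma) = (103.46 - 99.4) / (3*0.86) = 1.5736
Cpk = min(Cpu, Cpl) = 1.1783

1.1783


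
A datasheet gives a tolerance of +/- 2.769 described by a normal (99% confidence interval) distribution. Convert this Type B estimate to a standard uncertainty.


u_B = half_width / 2.576
u_B = 2.769 / 2.576
u_B = 1.0749

1.0749


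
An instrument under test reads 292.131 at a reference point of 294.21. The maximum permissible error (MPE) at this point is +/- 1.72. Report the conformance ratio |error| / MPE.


e = indication - reference = 292.131 - 294.21 = -2.0790
|e| = 2.0790
ratio = |e| / MPE = 2.0790 / 1.72
ratio = 1.2087

1.2087


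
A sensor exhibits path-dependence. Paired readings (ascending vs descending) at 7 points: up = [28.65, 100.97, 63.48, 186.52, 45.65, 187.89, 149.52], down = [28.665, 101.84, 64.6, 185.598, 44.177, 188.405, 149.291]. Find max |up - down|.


|28.65 - 28.665| = 0.0150
|100.97 - 101.84| = 0.8700
|63.48 - 64.6| = 1.1200
|186.52 - 185.598| = 0.9220
|45.65 - 44.177| = 1.4730
|187.89 - 188.405| = 0.5150
|149.52 - 149.291| = 0.2290
hysteresis = max(diffs) = 1.4730

1.4730


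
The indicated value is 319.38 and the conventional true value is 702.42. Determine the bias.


Systematic error = measured - true
= 319.38 - 702.42
= -383.0400

-383.0400


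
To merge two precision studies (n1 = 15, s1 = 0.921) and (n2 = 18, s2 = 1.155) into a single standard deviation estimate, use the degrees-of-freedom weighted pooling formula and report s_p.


s_p = sqrt(((n1-1)*s1^2 + (n2-1)*s2^2) / (n1+n2-2))
numerator = (15-1)*0.921^2 + (18-1)*1.155^2 = 11.875374 + 22.678425 = 34.553799
denominator = 15 + 18 - 2 = 31
s_p^2 = 34.553799 / 31 = 1.1146387
s_p = sqrt(1.1146387) = 1.0558

1.0558


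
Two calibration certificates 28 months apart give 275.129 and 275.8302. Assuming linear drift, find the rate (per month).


rate = (v2 - v1) / months
= (275.8302 - 275.129) / 28
= 0.7012 / 28
= 0.0250

0.0250


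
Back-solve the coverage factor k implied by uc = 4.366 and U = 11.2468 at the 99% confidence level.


k = U / uc
k = 11.2468 / 4.366
k = 2.576

2.576


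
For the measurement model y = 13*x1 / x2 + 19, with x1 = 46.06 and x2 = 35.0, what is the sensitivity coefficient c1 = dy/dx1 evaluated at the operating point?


y = 13*x1 / x2 + 19
dy/dx1 = 13/x2
Evaluate at x2 = 35.0: c1 = 13 / 35.0
c1 = 0.3714

0.3714


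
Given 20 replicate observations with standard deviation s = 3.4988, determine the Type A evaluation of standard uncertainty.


u_A = s / sqrt(n)
u_A = 3.4988 / sqrt(20)
u_A = 3.4988 / 4.472136
u_A = 0.7824

0.7824


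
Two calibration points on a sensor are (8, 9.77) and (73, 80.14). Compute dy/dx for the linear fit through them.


slope = (y2 - y1) / (x2 - x1)
= (80.14 - 9.77) / (73 - 8)
= 70.3700 / 65
= 1.0826

1.0826


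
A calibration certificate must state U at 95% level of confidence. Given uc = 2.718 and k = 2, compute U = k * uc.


U = k * uc
U = 2 * 2.718
U = 5.4360

5.4360


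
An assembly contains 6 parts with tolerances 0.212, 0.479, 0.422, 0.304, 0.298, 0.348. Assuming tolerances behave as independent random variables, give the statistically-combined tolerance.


RSS = sqrt(0.212^2 + 0.479^2 + 0.422^2 + 0.304^2 + 0.298^2 + 0.348^2)
= sqrt(0.754793)
= 0.8688

0.8688


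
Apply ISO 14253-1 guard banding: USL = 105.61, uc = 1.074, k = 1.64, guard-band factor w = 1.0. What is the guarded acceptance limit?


U = k * uc = 1.64 * 1.074 = 1.76136
guard band g = w * U = 1.0 * 1.76136 = 1.76136
AL = USL - g = 105.61 - 1.76136
AL = 103.8486

103.8486


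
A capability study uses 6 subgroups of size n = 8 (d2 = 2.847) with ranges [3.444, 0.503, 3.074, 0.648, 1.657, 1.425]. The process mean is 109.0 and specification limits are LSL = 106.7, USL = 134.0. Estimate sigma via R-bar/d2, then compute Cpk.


R_bar = (3.444 + 0.503 + 3.074 + 0.648 + 1.657 + 1.425) / 6 = 1.7918333
sigma = R_bar / d2 = 1.7918333 / 2.847 = 0.62937594
Cp = (USL - LSL)/(6*sigma) = (134.0 - 106.7)/(6*0.62937594) = 7.2294
Cpu = (134.0 - 109.0)/(3*0.62937594) = 13.2406
Cpl = (109.0 - 106.7)/(3*0.62937594) = 1.2181
Cpk = min(Cpu, Cpl) = 1.2181

1.2181


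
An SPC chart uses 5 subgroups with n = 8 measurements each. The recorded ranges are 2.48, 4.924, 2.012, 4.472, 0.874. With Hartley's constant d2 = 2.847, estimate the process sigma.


R_bar = (2.48 + 4.924 + 2.012 + 4.472 + 0.874) / 5
R_bar = 14.762 / 5 = 2.9524
sigma_hat = R_bar / d2 = 2.9524 / 2.847 = 1.0370

1.0370


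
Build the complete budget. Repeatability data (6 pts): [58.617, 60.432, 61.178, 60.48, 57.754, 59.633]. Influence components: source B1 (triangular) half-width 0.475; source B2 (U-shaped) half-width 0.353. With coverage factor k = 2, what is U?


mean = (58.617 + 60.432 + 61.178 + 60.48 + 57.754 + 59.633) / 6 = 59.68233333
s = sqrt(sum((x - mean)^2)/(n-1)) = 1.2877212
u_A = s / sqrt(n) = 1.2877212 / sqrt(6) = 0.52570998
u_B1 = 0.475 / sqrt(6) = 0.19391794
u_B2 = 0.353 / sqrt(2) = 0.24960869
uc = sqrt(0.52570998^2 + 0.19391794^2 + 0.24960869^2) = 0.61341637
U = k * uc = 2 * 0.61341637
U = 1.2268

1.2268


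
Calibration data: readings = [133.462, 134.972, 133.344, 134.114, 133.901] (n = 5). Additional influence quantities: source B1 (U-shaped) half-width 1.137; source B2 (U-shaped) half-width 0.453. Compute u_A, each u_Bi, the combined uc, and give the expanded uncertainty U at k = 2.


mean = (133.462 + 134.972 + 133.344 + 134.114 + 133.901) / 5 = 133.9586
s = sqrt(sum((x - mean)^2)/(n-1)) = 0.64784088
u_A = s / sqrt(n) = 0.64784088 / sqrt(5) = 0.28972325
u_B1 = 1.137 / sqrt(2) = 0.80398041
u_B2 = 0.453 / sqrt(2) = 0.32031937
uc = sqrt(0.28972325^2 + 0.80398041^2 + 0.32031937^2) = 0.9126492
U = k * uc = 2 * 0.9126492
U = 1.8253

1.8253


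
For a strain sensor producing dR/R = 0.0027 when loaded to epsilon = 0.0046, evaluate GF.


GF = (dR/R) / epsilon
= 0.0027 / 0.0046
= 0.5870

0.5870


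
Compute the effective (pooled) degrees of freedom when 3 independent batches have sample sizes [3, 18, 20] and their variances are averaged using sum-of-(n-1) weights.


nu = sum_i (n_i - 1)
nu = ((3 - 1) + (18 - 1) + (20 - 1))
nu = 2 + 17 + 19
nu = 38

38


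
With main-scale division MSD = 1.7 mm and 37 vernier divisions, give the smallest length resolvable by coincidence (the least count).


LC = MSD / n_div
= 1.7 / 37
= 0.0459

0.0459


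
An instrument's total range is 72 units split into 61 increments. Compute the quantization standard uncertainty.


resolution = range / divisions
resolution = 72 / 61 = 1.1803279
u_res = resolution / (2*sqrt(3))
u_res = 1.1803279 / 3.4641016
u_res = 0.3407

0.3407


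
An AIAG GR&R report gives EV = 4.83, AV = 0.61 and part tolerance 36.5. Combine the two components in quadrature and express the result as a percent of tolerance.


GRR = sqrt(EV^2 + AV^2) = sqrt(4.83^2 + 0.61^2) = 4.8683673
%GRR = GRR / tol * 100 = 4.8683673 / 36.5 * 100
%GRR = 13.3380

13.3380


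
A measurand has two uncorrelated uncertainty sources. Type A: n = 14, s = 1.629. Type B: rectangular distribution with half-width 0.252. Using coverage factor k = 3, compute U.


u_A = s / sqrt(n) = 1.629 / sqrt(14) = 0.43536856
u_B = half_width / sqrt(3) = 0.252 / sqrt(3) = 0.14549227
uc = sqrt(u_A^2 + u_B^2) = sqrt(0.43536856^2 + 0.14549227^2) = 0.45903571
U = k * uc = 3 * 0.45903571
U = 1.3771

1.3771


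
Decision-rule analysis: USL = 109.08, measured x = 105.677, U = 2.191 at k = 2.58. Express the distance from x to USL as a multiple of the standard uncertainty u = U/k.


u = U / k = 2.191 / 2.58 = 0.84922481
margin = |USL - x| = |109.08 - 105.677| = 3.403
z = margin / u = 3.403 / 0.84922481
z = 4.0072

4.0072


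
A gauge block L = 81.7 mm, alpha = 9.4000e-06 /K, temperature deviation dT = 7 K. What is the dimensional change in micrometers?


dL = L * alpha * dT
= 81.7 * 9.4000e-06 * 7
= 0.0053759 mm
dL_um = 0.0053759 * 1000 = 5.3759 um

5.3759


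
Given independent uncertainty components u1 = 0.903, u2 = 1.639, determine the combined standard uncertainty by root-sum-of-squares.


uc = sqrt(0.903^2 + 1.639^2)
uc = sqrt(3.50173)
uc = 1.8713

1.8713


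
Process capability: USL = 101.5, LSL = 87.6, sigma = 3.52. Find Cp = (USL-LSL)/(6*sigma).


Cp = (USL - LSL) / (6 * sigma)
= (101.5 - 87.6) / (6 * 3.52)
= 13.9000 / 21.1200
= 0.6581

0.6581


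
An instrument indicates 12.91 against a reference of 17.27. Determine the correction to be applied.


Correction = standard - reading
= 17.27 - 12.91
= 4.3600

4.3600


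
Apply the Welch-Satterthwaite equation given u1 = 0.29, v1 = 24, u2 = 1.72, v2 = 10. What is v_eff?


uc = sqrt(u1^2 + u2^2) = sqrt(0.29^2 + 1.72^2) = 1.7442764
v_eff = uc^4 / (u1^4/v1 + u2^4/v2)
= 1.7442764^4 / (0.29^4/24 + 1.72^4/10)
= 9.2568072 / 0.87550776
v_eff = 10.5731

10.5731


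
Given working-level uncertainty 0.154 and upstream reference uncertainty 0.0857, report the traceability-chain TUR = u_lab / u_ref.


TUR = u_lab / u_ref
= 0.154 / 0.0857
= 1.7970

1.7970


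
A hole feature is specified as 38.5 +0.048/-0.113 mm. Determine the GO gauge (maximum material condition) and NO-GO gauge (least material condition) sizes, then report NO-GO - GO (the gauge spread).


GO = nominal - lower_tol (smallest hole = maximum material condition)
GO = 38.5 - 0.113 = 38.387
NO-GO = nominal + upper_tol (largest hole = least material condition)
NO-GO = 38.5 + 0.048 = 38.548
spread = NO-GO - GO = 38.548 - 38.387 = 0.1610

0.1610


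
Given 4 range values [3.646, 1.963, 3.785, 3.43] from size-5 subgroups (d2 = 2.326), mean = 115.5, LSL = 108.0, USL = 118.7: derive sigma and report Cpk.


R_bar = (3.646 + 1.963 + 3.785 + 3.43) / 4 = 3.206
sigma = R_bar / d2 = 3.206 / 2.326 = 1.3783319
Cp = (USL - LSL)/(6*sigma) = (118.7 - 108.0)/(6*1.3783319) = 1.2938
Cpu = (118.7 - 115.5)/(3*1.3783319) = 0.7739
Cpl = (115.5 - 108.0)/(3*1.3783319) = 1.8138
Cpk = min(Cpu, Cpl) = 0.7739

0.7739


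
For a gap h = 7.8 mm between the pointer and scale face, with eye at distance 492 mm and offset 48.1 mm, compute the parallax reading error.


error = h * offset / d
= 7.8 * 48.1 / 492
= 0.7626

0.7626


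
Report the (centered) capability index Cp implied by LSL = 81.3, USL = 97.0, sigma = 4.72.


Cp = (USL - LSL) / (6 * sigma)
= (97.0 - 81.3) / (6 * 4.72)
= 15.7000 / 28.3200
= 0.5544

0.5544


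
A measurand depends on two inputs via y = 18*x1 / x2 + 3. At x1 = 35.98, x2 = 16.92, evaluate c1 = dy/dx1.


y = 18*x1 / x2 + 3
dy/dx1 = 18/x2
Evaluate at x2 = 16.92: c1 = 18 / 16.92
c1 = 1.0638

1.0638


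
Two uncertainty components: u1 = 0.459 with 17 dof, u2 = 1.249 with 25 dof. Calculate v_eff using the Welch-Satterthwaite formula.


uc = sqrt(u1^2 + u2^2) = sqrt(0.459^2 + 1.249^2) = 1.3306698
v_eff = uc^4 / (u1^4/v1 + u2^4/v2)
= 1.3306698^4 / (0.459^4/17 + 1.249^4/25)
= 3.1353152 / 0.099955094
v_eff = 31.3672

31.3672


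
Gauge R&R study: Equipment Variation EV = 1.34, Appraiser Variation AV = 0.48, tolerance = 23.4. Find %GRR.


GRR = sqrt(EV^2 + AV^2) = sqrt(1.34^2 + 0.48^2) = 1.4233763
%GRR = GRR / tol * 100 = 1.4233763 / 23.4 * 100
%GRR = 6.0828

6.0828


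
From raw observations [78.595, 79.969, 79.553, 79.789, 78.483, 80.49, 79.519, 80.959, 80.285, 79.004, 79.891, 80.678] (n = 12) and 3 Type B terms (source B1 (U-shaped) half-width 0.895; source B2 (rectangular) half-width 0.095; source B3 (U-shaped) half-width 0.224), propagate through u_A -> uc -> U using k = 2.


mean = (78.595 + 79.969 + 79.553 + 79.789 + 78.483 + 80.49 + 79.519 + 80.959 + 80.285 + 79.004 + 79.891 + 80.678) / 12 = 79.76791667
s = sqrt(sum((x - mean)^2)/(n-1)) = 0.78683491
u_A = s / sqrt(n) = 0.78683491 / sqrt(12) = 0.22713967
u_B1 = 0.895 / sqrt(2) = 0.63286057
u_B2 = 0.095 / sqrt(3) = 0.054848276
u_B3 = 0.224 / sqrt(2) = 0.15839192
uc = sqrt(0.22713967^2 + 0.63286057^2 + 0.054848276^2 + 0.15839192^2) = 0.69296556
U = k * uc = 2 * 0.69296556
U = 1.3859

1.3859


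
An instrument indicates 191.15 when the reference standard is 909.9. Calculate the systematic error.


Systematic error = measured - true
= 191.15 - 909.9
= -718.7500

-718.7500


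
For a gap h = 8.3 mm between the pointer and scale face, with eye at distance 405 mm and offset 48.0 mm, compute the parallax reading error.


error = h * offset / d
= 8.3 * 48.0 / 405
= 0.9837

0.9837


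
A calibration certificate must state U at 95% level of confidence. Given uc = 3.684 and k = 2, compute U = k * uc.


U = k * uc
U = 2 * 3.684
U = 7.3680

7.3680


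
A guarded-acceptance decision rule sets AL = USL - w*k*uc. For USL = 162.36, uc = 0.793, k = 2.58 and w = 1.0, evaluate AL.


U = k * uc = 2.58 * 0.793 = 2.04594
guard band g = w * U = 1.0 * 2.04594 = 2.04594
AL = USL - g = 162.36 - 2.04594
AL = 160.3141

160.3141


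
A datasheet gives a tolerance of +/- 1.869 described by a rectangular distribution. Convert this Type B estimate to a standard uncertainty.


u_B = half_width / sqrt(3)
u_B = 1.869 / 1.7320508
u_B = 1.0791

1.0791


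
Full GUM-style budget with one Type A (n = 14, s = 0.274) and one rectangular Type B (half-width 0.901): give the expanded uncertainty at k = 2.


u_A = s / sqrt(n) = 0.274 / sqrt(14) = 0.07322958
u_B = half_width / sqrt(3) = 0.901 / sqrt(3) = 0.52019259
uc = sqrt(u_A^2 + u_B^2) = sqrt(0.07322958^2 + 0.52019259^2) = 0.52532171
U = k * uc = 2 * 0.52532171
U = 1.0506

1.0506


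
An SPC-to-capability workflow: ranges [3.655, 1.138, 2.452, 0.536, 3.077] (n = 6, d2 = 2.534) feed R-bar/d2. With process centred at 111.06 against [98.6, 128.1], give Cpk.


R_bar = (3.655 + 1.138 + 2.452 + 0.536 + 3.077) / 5 = 2.1716
sigma = R_bar / d2 = 2.1716 / 2.534 = 0.856985
Cp = (USL - LSL)/(6*sigma) = (128.1 - 98.6)/(6*0.856985) = 5.7372
Cpu = (128.1 - 111.06)/(3*0.856985) = 6.6279
Cpl = (111.06 - 98.6)/(3*0.856985) = 4.8464
Cpk = min(Cpu, Cpl) = 4.8464

4.8464


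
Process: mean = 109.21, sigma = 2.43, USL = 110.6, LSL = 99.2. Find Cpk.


Cpu = (USL - mean) / (3*sigma) = (110.6 - 109.21) / (3*2.43) = 0.1907
Cpl = (mean - LSL) / (3*sigma) = (109.21 - 99.2) / (3*2.43) = 1.3731
Cpk = min(Cpu, Cpl) = 0.1907

0.1907


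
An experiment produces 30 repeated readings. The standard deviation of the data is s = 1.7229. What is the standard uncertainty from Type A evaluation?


u_A = s / sqrt(n)
u_A = 1.7229 / sqrt(30)
u_A = 1.7229 / 5.4772256
u_A = 0.3146

0.3146


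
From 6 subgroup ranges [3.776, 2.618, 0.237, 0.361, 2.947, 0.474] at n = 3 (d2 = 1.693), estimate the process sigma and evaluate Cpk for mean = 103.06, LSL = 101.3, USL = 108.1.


R_bar = (3.776 + 2.618 + 0.237 + 0.361 + 2.947 + 0.474) / 6 = 1.7355
sigma = R_bar / d2 = 1.7355 / 1.693 = 1.0251034
Cp = (USL - LSL)/(6*sigma) = (108.1 - 101.3)/(6*1.0251034) = 1.1056
Cpu = (108.1 - 103.06)/(3*1.0251034) = 1.6389
Cpl = (103.06 - 101.3)/(3*1.0251034) = 0.5723
Cpk = min(Cpu, Cpl) = 0.5723

0.5723


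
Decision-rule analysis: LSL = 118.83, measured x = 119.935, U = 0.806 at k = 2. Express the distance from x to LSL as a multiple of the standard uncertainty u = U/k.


u = U / k = 0.806 / 2 = 0.403
margin = |LSL - x| = |118.83 - 119.935| = 1.105
z = margin / u = 1.105 / 0.403
z = 2.7419

2.7419


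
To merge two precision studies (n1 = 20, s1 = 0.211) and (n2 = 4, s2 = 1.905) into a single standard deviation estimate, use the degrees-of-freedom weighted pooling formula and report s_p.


s_p = sqrt(((n1-1)*s1^2 + (n2-1)*s2^2) / (n1+n2-2))
numerator = (20-1)*0.211^2 + (4-1)*1.905^2 = 0.845899 + 10.887075 = 11.732974
denominator = 20 + 4 - 2 = 22
s_p^2 = 11.732974 / 22 = 0.533317
s_p = sqrt(0.533317) = 0.7303

0.7303


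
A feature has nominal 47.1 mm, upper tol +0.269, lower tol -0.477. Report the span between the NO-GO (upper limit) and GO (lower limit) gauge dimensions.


GO = nominal - lower_tol (smallest hole = maximum material condition)
GO = 47.1 - 0.477 = 46.623
NO-GO = nominal + upper_tol (largest hole = least material condition)
NO-GO = 47.1 + 0.269 = 47.369
spread = NO-GO - GO = 47.369 - 46.623 = 0.7460

0.7460


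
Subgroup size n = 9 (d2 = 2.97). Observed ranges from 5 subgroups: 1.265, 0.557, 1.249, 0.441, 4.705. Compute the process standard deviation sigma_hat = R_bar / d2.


R_bar = (1.265 + 0.557 + 1.249 + 0.441 + 4.705) / 5
R_bar = 8.217 / 5 = 1.6434
sigma_hat = R_bar / d2 = 1.6434 / 2.97 = 0.5533

0.5533


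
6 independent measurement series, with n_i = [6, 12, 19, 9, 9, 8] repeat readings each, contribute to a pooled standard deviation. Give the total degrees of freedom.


nu = sum_i (n_i - 1)
nu = ((6 - 1) + (12 - 1) + (19 - 1) + (9 - 1) + (9 - 1) + (8 - 1))
nu = 5 + 11 + 18 + 8 + 8 + 7
nu = 57

57


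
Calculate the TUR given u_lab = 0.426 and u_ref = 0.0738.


TUR = u_lab / u_ref
= 0.426 / 0.0738
= 5.7724

5.7724


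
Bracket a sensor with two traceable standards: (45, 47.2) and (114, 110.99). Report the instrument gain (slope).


slope = (y2 - y1) / (x2 - x1)
= (110.99 - 47.2) / (114 - 45)
= 63.7900 / 69
= 0.9245

0.9245


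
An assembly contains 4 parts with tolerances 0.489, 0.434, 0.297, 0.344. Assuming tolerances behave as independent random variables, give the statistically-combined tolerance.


RSS = sqrt(0.489^2 + 0.434^2 + 0.297^2 + 0.344^2)
= sqrt(0.634022)
= 0.7963

0.7963


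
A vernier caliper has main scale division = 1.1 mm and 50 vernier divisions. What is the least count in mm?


LC = MSD / n_div
= 1.1 / 50
= 0.0220

0.0220


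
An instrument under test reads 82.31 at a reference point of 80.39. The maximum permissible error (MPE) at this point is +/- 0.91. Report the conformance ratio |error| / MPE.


e = indication - reference = 82.31 - 80.39 = 1.9200
|e| = 1.9200
ratio = |e| / MPE = 1.9200 / 0.91
ratio = 2.1099

2.1099


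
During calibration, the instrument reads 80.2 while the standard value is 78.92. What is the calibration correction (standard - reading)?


Correction = standard - reading
= 78.92 - 80.2
= -1.2800

-1.2800


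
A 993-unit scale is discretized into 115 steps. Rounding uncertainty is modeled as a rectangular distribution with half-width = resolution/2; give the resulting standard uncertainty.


resolution = range / divisions
resolution = 993 / 115 = 8.6347826
u_res = resolution / (2*sqrt(3))
u_res = 8.6347826 / 3.4641016
u_res = 2.4926

2.4926


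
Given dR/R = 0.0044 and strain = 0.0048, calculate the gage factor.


GF = (dR/R) / epsilon
= 0.0044 / 0.0048
= 0.9167

0.9167


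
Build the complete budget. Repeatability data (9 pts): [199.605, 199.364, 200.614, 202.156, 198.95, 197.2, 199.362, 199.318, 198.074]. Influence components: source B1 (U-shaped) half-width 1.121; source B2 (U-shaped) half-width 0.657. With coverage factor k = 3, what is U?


mean = (199.605 + 199.364 + 200.614 + 202.156 + 198.95 + 197.2 + 199.362 + 199.318 + 198.074) / 9 = 199.4047778
s = sqrt(sum((x - mean)^2)/(n-1)) = 1.4107352
u_A = s / sqrt(n) = 1.4107352 / sqrt(9) = 0.47024507
u_B1 = 1.121 / sqrt(2) = 0.7926667
u_B2 = 0.657 / sqrt(2) = 0.46456916
uc = sqrt(0.47024507^2 + 0.7926667^2 + 0.46456916^2) = 1.0321218
U = k * uc = 3 * 1.0321218
U = 3.0964

3.0964


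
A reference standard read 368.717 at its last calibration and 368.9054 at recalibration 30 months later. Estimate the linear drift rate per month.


rate = (v2 - v1) / months
= (368.9054 - 368.717) / 30
= 0.1884 / 30
= 0.0063

0.0063


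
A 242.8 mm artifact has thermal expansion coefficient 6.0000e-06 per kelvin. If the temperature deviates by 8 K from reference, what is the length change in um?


dL = L * alpha * dT
= 242.8 * 6.0000e-06 * 8
= 0.0116544 mm
dL_um = 0.0116544 * 1000 = 11.6544 um

11.6544


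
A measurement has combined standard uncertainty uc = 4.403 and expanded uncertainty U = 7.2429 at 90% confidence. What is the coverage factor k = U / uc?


k = U / uc
k = 7.2429 / 4.403
k = 1.645

1.645


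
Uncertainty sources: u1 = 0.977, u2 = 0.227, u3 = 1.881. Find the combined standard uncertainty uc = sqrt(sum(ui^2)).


uc = sqrt(0.977^2 + 0.227^2 + 1.881^2)
uc = sqrt(4.544219)
uc = 2.1317

2.1317


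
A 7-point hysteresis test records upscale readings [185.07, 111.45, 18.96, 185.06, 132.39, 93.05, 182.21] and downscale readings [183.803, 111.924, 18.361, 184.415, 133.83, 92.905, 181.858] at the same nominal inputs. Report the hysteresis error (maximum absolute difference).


|185.07 - 183.803| = 1.2670
|111.45 - 111.924| = 0.4740
|18.96 - 18.361| = 0.5990
|185.06 - 184.415| = 0.6450
|132.39 - 133.83| = 1.4400
|93.05 - 92.905| = 0.1450
|182.21 - 181.858| = 0.3520
hysteresis = max(diffs) = 1.4400

1.4400


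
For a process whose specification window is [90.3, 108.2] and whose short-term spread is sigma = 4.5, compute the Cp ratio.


Cp = (USL - LSL) / (6 * sigma)
= (108.2 - 90.3) / (6 * 4.5)
= 17.9000 / 27.0000
= 0.6630

0.6630


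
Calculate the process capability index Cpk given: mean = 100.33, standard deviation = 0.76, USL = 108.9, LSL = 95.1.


Cpu = (USL - mean) / (3*sigma) = (108.9 - 100.33) / (3*0.76) = 3.7588
Cpl = (mean - LSL) / (3*sigma) = (100.33 - 95.1) / (3*0.76) = 2.2939
Cpk = min(Cpu, Cpl) = 2.2939

2.2939


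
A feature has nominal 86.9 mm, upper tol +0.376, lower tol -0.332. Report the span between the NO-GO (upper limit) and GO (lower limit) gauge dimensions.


GO = nominal - lower_tol (smallest hole = maximum material condition)
GO = 86.9 - 0.332 = 86.568
NO-GO = nominal + upper_tol (largest hole = least material condition)
NO-GO = 86.9 + 0.376 = 87.276
spread = NO-GO - GO = 87.276 - 86.568 = 0.7080

0.7080


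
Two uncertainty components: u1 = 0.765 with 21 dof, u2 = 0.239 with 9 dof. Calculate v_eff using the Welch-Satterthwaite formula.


uc = sqrt(u1^2 + u2^2) = sqrt(0.765^2 + 0.239^2) = 0.80146491
v_eff = uc^4 / (u1^4/v1 + u2^4/v2)
= 0.80146491^4 / (0.765^4/21 + 0.239^4/9)
= 0.41260839 / 0.016671501
v_eff = 24.7493

24.7493


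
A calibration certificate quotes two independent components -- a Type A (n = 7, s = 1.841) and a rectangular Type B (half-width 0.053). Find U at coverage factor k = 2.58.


u_A = s / sqrt(n) = 1.841 / sqrt(7) = 0.69583259
u_B = half_width / sqrt(3) = 0.053 / sqrt(3) = 0.030599564
uc = sqrt(u_A^2 + u_B^2) = sqrt(0.69583259^2 + 0.030599564^2) = 0.69650508
U = k * uc = 2.58 * 0.69650508
U = 1.7970

1.7970


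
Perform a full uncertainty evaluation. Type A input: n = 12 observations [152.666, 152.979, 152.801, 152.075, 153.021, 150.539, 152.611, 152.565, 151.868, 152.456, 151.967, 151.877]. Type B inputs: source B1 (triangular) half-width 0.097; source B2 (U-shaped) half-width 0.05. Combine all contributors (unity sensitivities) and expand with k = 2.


mean = (152.666 + 152.979 + 152.801 + 152.075 + 153.021 + 150.539 + 152.611 + 152.565 + 151.868 + 152.456 + 151.967 + 151.877) / 12 = 152.2854167
s = sqrt(sum((x - mean)^2)/(n-1)) = 0.68641075
u_A = s / sqrt(n) = 0.68641075 / sqrt(12) = 0.19814972
u_B1 = 0.097 / sqrt(6) = 0.039600084
u_B2 = 0.05 / sqrt(2) = 0.035355339
uc = sqrt(0.19814972^2 + 0.039600084^2 + 0.035355339^2) = 0.20513771
U = k * uc = 2 * 0.20513771
U = 0.4103

0.4103


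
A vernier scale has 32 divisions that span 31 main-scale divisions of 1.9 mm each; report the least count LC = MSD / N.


LC = MSD / n_div
= 1.9 / 32
= 0.0594

0.0594


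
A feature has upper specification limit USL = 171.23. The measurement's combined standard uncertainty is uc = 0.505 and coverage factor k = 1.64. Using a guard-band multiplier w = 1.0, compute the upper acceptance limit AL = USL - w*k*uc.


U = k * uc = 1.64 * 0.505 = 0.8282
guard band g = w * U = 1.0 * 0.8282 = 0.8282
AL = USL - g = 171.23 - 0.8282
AL = 170.4018

170.4018


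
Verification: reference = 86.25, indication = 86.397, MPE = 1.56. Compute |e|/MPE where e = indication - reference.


e = indication - reference = 86.397 - 86.25 = 0.1470
|e| = 0.1470
ratio = |e| / MPE = 0.1470 / 1.56
ratio = 0.0942

0.0942


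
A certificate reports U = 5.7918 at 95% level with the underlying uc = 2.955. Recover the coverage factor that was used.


k = U / uc
k = 5.7918 / 2.955
k = 1.96

1.96


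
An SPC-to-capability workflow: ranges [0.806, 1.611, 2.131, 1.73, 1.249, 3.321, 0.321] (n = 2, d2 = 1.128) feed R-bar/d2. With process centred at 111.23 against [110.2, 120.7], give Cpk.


R_bar = (0.806 + 1.611 + 2.131 + 1.73 + 1.249 + 3.321 + 0.321) / 7 = 1.5955714
sigma = R_bar / d2 = 1.5955714 / 1.128 = 1.4145137
Cp = (USL - LSL)/(6*sigma) = (120.7 - 110.2)/(6*1.4145137) = 1.2372
Cpu = (120.7 - 111.23)/(3*1.4145137) = 2.2316
Cpl = (111.23 - 110.2)/(3*1.4145137) = 0.2427
Cpk = min(Cpu, Cpl) = 0.2427

0.2427


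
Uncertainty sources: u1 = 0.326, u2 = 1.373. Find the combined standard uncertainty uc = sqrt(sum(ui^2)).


uc = sqrt(0.326^2 + 1.373^2)
uc = sqrt(1.991405)
uc = 1.4112

1.4112


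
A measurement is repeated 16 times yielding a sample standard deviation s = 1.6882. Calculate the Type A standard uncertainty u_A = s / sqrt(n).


u_A = s / sqrt(n)
u_A = 1.6882 / sqrt(16)
u_A = 1.6882 / 4
u_A = 0.4220

0.4220


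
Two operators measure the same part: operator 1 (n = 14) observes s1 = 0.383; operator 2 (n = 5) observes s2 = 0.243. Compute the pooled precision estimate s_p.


s_p = sqrt(((n1-1)*s1^2 + (n2-1)*s2^2) / (n1+n2-2))
numerator = (14-1)*0.383^2 + (5-1)*0.243^2 = 1.906957 + 0.236196 = 2.143153
denominator = 14 + 5 - 2 = 17
s_p^2 = 2.143153 / 17 = 0.12606782
s_p = sqrt(0.12606782) = 0.3551

0.3551


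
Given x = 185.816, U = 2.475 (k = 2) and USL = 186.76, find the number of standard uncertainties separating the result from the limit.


u = U / k = 2.475 / 2 = 1.2375
margin = |USL - x| = |186.76 - 185.816| = 0.944
z = margin / u = 0.944 / 1.2375
z = 0.7628

0.7628


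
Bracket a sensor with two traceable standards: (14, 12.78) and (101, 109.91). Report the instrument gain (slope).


slope = (y2 - y1) / (x2 - x1)
= (109.91 - 12.78) / (101 - 14)
= 97.1300 / 87
= 1.1164

1.1164


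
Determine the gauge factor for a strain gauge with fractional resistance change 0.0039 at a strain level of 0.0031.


GF = (dR/R) / epsilon
= 0.0039 / 0.0031
= 1.2581

1.2581


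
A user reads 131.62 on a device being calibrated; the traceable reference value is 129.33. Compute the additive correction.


Correction = standard - reading
= 129.33 - 131.62
= -2.2900

-2.2900


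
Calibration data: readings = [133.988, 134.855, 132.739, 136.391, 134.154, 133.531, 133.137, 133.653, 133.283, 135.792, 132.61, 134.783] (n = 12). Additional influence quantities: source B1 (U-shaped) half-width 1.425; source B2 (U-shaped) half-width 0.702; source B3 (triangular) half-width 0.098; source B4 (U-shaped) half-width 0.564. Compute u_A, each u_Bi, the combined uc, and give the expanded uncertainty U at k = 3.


mean = (133.988 + 134.855 + 132.739 + 136.391 + 134.154 + 133.531 + 133.137 + 133.653 + 133.283 + 135.792 + 132.61 + 134.783) / 12 = 134.0763333
s = sqrt(sum((x - mean)^2)/(n-1)) = 1.181203
u_A = s / sqrt(n) = 1.181203 / sqrt(12) = 0.34098394
u_B1 = 1.425 / sqrt(2) = 1.0076272
u_B2 = 0.702 / sqrt(2) = 0.49638896
u_B3 = 0.098 / sqrt(6) = 0.040008332
u_B4 = 0.564 / sqrt(2) = 0.39880822
uc = sqrt(0.34098394^2 + 1.0076272^2 + 0.49638896^2 + 0.040008332^2 + 0.39880822^2) = 1.2404166
U = k * uc = 3 * 1.2404166
U = 3.7212

3.7212


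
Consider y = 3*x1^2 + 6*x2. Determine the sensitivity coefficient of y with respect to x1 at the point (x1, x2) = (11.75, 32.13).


y = 3*x1^2 + 6*x2
dy/dx1 = 2*3*x1
Evaluate at x1 = 11.75: c1 = 6 * 11.75
c1 = 70.5000

70.5000


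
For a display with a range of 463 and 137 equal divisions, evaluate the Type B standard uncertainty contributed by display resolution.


resolution = range / divisions
resolution = 463 / 137 = 3.379562
u_res = resolution / (2*sqrt(3))
u_res = 3.379562 / 3.4641016
u_res = 0.9756

0.9756


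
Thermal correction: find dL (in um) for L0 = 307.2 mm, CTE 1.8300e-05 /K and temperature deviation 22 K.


dL = L * alpha * dT
= 307.2 * 1.8300e-05 * 22
= 0.1236787 mm
dL_um = 0.1236787 * 1000 = 123.6787 um

123.6787


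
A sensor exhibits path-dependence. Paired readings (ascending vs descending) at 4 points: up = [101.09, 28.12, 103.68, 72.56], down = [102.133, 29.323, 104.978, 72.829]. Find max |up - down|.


|101.09 - 102.133| = 1.0430
|28.12 - 29.323| = 1.2030
|103.68 - 104.978| = 1.2980
|72.56 - 72.829| = 0.2690
hysteresis = max(diffs) = 1.2980

1.2980


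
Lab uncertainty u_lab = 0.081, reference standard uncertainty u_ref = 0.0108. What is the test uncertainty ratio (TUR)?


TUR = u_lab / u_ref
= 0.081 / 0.0108
= 7.5000

7.5000


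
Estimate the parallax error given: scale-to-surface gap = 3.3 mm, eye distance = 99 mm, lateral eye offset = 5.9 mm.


error = h * offset / d
= 3.3 * 5.9 / 99
= 0.1967

0.1967


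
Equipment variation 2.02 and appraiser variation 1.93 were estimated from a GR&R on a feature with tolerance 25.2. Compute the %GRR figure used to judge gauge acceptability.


GRR = sqrt(EV^2 + AV^2) = sqrt(2.02^2 + 1.93^2) = 2.7937967
%GRR = GRR / tol * 100 = 2.7937967 / 25.2 * 100
%GRR = 11.0865

11.0865


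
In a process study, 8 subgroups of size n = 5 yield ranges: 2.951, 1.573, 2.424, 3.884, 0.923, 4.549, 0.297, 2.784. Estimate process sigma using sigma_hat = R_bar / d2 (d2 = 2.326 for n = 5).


R_bar = (2.951 + 1.573 + 2.424 + 3.884 + 0.923 + 4.549 + 0.297 + 2.784) / 8
R_bar = 19.385 / 8 = 2.423125
sigma_hat = R_bar / d2 = 2.423125 / 2.326 = 1.0418

1.0418


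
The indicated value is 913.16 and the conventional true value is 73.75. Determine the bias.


Systematic error = measured - true
= 913.16 - 73.75
= 839.4100

839.4100


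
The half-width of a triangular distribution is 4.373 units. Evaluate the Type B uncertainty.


u_B = half_width / sqrt(6)
u_B = 4.373 / 2.4494897
u_B = 1.7853

1.7853


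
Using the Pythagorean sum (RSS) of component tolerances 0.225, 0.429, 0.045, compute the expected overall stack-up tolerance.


RSS = sqrt(0.225^2 + 0.429^2 + 0.045^2)
= sqrt(0.236691)
= 0.4865

0.4865


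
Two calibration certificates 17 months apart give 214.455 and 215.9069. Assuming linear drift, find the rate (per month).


rate = (v2 - v1) / months
= (215.9069 - 214.455) / 17
= 1.4519 / 17
= 0.0854

0.0854


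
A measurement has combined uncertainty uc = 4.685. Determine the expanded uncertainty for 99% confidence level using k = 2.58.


U = k * uc
U = 2.58 * 4.685
U = 12.0873

12.0873


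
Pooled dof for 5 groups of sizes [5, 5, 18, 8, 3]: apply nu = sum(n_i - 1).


nu = sum_i (n_i - 1)
nu = ((5 - 1) + (5 - 1) + (18 - 1) + (8 - 1) + (3 - 1))
nu = 4 + 4 + 17 + 7 + 2
nu = 34

34


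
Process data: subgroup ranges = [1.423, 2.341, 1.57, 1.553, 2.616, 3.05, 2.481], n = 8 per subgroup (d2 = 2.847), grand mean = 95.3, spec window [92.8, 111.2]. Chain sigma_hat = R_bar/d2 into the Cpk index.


R_bar = (1.423 + 2.341 + 1.57 + 1.553 + 2.616 + 3.05 + 2.481) / 7 = 2.1477143
sigma = R_bar / d2 = 2.1477143 / 2.847 = 0.75437805
Cp = (USL - LSL)/(6*sigma) = (111.2 - 92.8)/(6*0.75437805) = 4.0652
Cpu = (111.2 - 95.3)/(3*0.75437805) = 7.0257
Cpl = (95.3 - 92.8)/(3*0.75437805) = 1.1047
Cpk = min(Cpu, Cpl) = 1.1047

1.1047


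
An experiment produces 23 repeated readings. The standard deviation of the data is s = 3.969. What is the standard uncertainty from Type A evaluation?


u_A = s / sqrt(n)
u_A = 3.969 / sqrt(23)
u_A = 3.969 / 4.7958315
u_A = 0.8276

0.8276


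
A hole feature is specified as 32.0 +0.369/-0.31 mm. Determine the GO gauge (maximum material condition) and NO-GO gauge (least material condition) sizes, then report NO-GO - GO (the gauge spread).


GO = nominal - lower_tol (smallest hole = maximum material condition)
GO = 32.0 - 0.31 = 31.69
NO-GO = nominal + upper_tol (largest hole = least material condition)
NO-GO = 32.0 + 0.369 = 32.369
spread = NO-GO - GO = 32.369 - 31.69 = 0.6790

0.6790


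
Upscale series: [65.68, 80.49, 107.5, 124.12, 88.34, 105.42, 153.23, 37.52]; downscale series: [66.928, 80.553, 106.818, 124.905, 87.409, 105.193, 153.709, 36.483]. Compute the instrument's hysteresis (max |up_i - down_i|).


|65.68 - 66.928| = 1.2480
|80.49 - 80.553| = 0.0630
|107.5 - 106.818| = 0.6820
|124.12 - 124.905| = 0.7850
|88.34 - 87.409| = 0.9310
|105.42 - 105.193| = 0.2270
|153.23 - 153.709| = 0.4790
|37.52 - 36.483| = 1.0370
hysteresis = max(diffs) = 1.2480

1.2480


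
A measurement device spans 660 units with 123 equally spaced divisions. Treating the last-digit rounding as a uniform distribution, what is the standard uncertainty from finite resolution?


resolution = range / divisions
resolution = 660 / 123 = 5.3658537
u_res = resolution / (2*sqrt(3))
u_res = 5.3658537 / 3.4641016
u_res = 1.5490

1.5490


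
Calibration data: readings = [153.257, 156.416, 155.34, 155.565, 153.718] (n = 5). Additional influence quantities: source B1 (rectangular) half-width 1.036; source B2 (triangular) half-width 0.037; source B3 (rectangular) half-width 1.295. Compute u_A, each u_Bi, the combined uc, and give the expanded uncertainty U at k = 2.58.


mean = (153.257 + 156.416 + 155.34 + 155.565 + 153.718) / 5 = 154.8592
s = sqrt(sum((x - mean)^2)/(n-1)) = 1.324984
u_A = s / sqrt(n) = 1.324984 / sqrt(5) = 0.59255086
u_B1 = 1.036 / sqrt(3) = 0.59813488
u_B2 = 0.037 / sqrt(6) = 0.015105187
u_B3 = 1.295 / sqrt(3) = 0.7476686
uc = sqrt(0.59255086^2 + 0.59813488^2 + 0.015105187^2 + 0.7476686^2) = 1.1261076
U = k * uc = 2.58 * 1.1261076
U = 2.9054

2.9054
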